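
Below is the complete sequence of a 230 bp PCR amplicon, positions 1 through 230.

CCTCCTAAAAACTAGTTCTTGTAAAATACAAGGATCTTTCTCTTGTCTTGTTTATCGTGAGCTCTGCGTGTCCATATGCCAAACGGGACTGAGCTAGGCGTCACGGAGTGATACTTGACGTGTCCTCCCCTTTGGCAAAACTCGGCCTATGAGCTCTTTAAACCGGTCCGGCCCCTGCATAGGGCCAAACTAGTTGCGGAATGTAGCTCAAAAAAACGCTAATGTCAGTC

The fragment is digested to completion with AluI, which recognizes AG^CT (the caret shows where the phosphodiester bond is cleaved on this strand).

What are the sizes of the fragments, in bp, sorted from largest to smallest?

61, 60, 53, 32, 24 bp

AluI sites (AGCT) start at positions 60, 92, 152, 205.
AluI cuts after base 2 of each site, so after positions 61, 93, 153, 206.
Linear molecule, 4 cuts → 5 fragments:
  1–61 → 61 bp
  62–93 → 32 bp
  94–153 → 60 bp
  154–206 → 53 bp
  207–230 → 24 bp
Sorted largest to smallest: 61, 60, 53, 32, 24 bp.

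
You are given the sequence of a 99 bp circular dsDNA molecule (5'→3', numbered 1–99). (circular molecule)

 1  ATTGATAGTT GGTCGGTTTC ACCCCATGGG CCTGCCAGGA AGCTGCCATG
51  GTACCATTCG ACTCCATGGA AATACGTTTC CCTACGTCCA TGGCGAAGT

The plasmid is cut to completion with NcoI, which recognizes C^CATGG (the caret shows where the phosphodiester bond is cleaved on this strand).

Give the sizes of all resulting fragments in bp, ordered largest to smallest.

35, 24, 22, 18 bp

NcoI sites (CCATGG) start at positions 24, 46, 64, 88.
NcoI cuts after the first base of each site, so after positions 24, 46, 64, 88.
Circular molecule, 4 cuts → 4 fragments:
  25–46 → 22 bp
  47–64 → 18 bp
  65–88 → 24 bp
  89–99 then 1–24 → 11 + 24 = 35 bp
Sorted largest to smallest: 35, 24, 22, 18 bp.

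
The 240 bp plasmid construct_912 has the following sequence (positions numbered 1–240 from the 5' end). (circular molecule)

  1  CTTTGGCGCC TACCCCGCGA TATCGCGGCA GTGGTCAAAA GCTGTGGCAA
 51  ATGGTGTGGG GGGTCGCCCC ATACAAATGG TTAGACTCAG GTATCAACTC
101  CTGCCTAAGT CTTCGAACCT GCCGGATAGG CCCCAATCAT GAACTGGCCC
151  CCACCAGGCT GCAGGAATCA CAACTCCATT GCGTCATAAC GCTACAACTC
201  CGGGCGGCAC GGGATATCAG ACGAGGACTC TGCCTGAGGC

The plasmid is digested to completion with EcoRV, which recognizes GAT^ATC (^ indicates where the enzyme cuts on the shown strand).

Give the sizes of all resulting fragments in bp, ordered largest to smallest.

194, 46 bp

EcoRV sites (GATATC) start at positions 19, 213.
EcoRV cuts after base 3 of each site, so after positions 21, 215.
Circular molecule, 2 cuts → 2 fragments:
  22–215 → 194 bp
  216–240 then 1–21 → 25 + 21 = 46 bp
Sorted largest to smallest: 194, 46 bp.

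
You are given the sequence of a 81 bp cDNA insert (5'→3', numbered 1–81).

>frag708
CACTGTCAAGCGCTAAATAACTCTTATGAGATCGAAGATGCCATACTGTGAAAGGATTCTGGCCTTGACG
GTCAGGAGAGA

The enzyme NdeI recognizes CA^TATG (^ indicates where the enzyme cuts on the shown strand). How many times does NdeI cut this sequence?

No occurrence of CATATG is present in the sequence.
NdeI does not cut: 0 sites.

0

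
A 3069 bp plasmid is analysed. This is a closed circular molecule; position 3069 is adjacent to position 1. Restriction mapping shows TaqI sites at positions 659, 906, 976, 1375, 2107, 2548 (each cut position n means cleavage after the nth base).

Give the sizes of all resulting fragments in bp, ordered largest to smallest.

Circular molecule, 6 cuts → 6 fragments:
  906 − 659 = 247 bp
  976 − 906 = 70 bp
  1375 − 976 = 399 bp
  2107 − 1375 = 732 bp
  2548 − 2107 = 441 bp
  wrap: 3069 − 2548 + 659 = 1180 bp
Sorted largest to smallest: 1180, 732, 441, 399, 247, 70 bp.

1180, 732, 441, 399, 247, 70 bp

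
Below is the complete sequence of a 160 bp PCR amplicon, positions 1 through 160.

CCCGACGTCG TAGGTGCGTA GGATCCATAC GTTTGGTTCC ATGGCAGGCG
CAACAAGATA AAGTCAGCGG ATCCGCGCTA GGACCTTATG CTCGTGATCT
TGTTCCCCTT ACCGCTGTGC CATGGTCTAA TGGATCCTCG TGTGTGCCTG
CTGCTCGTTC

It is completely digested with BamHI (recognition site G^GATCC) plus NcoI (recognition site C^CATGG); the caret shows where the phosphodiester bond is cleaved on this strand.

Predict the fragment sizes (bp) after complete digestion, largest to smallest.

BamHI sites (GGATCC) start at positions 21, 69, 132.
BamHI cuts after the first base of each site, so after positions 21, 69, 132.
NcoI sites (CCATGG) start at positions 39, 120.
NcoI cuts after the first base of each site, so after positions 39, 120.
Combined cut positions: 21, 39, 69, 120, 132.
Linear molecule, 5 cuts → 6 fragments:
  1–21 → 21 bp
  22–39 → 18 bp
  40–69 → 30 bp
  70–120 → 51 bp
  121–132 → 12 bp
  133–160 → 28 bp
Sorted largest to smallest: 51, 30, 28, 21, 18, 12 bp.

51, 30, 28, 21, 18, 12 bp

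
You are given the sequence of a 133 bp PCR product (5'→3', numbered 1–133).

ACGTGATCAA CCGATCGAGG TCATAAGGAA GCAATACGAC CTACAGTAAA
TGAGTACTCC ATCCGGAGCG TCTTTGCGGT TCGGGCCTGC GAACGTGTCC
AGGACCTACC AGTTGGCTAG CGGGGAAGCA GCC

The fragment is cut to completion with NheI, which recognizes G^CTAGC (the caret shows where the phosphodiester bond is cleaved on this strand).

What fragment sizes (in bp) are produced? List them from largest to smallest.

The NheI site (GCTAGC) starts at position 116.
NheI cuts after the first base of each site, so after position 116.
Linear molecule, 1 cut → 2 fragments:
  1–116 → 116 bp
  117–133 → 17 bp
Sorted largest to smallest: 116, 17 bp.

116, 17 bp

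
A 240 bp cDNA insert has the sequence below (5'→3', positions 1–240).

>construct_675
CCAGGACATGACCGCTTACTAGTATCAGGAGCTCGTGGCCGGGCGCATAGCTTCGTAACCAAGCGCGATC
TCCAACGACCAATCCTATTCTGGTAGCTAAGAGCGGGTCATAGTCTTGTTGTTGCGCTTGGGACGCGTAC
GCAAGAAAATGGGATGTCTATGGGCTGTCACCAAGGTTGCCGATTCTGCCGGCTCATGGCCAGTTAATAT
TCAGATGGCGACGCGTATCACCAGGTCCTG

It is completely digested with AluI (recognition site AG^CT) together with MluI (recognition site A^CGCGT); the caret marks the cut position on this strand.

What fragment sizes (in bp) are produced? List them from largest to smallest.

88, 46, 37, 31, 19, 19 bp

AluI sites (AGCT) start at positions 30, 49, 95.
AluI cuts after base 2 of each site, so after positions 31, 50, 96.
MluI sites (ACGCGT) start at positions 133, 221.
MluI cuts after the first base of each site, so after positions 133, 221.
Combined cut positions: 31, 50, 96, 133, 221.
Linear molecule, 5 cuts → 6 fragments:
  1–31 → 31 bp
  32–50 → 19 bp
  51–96 → 46 bp
  97–133 → 37 bp
  134–221 → 88 bp
  222–240 → 19 bp
Sorted largest to smallest: 88, 46, 37, 31, 19, 19 bp.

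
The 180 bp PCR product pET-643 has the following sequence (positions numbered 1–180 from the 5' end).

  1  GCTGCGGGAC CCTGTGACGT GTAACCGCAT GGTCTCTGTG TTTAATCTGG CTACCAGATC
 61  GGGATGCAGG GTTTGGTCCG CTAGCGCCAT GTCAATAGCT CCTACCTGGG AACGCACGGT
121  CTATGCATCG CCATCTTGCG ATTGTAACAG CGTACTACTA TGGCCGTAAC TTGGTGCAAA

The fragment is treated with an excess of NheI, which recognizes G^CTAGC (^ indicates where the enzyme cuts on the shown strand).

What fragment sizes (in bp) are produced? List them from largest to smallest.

The NheI site (GCTAGC) starts at position 80.
NheI cuts after the first base of each site, so after position 80.
Linear molecule, 1 cut → 2 fragments:
  1–80 → 80 bp
  81–180 → 100 bp
Sorted largest to smallest: 100, 80 bp.

100, 80 bp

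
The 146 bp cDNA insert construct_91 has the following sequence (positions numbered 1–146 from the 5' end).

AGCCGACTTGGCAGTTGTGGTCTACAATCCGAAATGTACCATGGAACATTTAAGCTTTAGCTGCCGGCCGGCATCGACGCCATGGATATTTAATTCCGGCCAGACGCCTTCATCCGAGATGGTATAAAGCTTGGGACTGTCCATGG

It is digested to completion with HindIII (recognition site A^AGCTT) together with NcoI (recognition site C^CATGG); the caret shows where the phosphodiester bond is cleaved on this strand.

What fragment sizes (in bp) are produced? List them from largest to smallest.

HindIII sites (AAGCTT) start at positions 52, 127.
HindIII cuts after the first base of each site, so after positions 52, 127.
NcoI sites (CCATGG) start at positions 39, 80, 141.
NcoI cuts after the first base of each site, so after positions 39, 80, 141.
Combined cut positions: 39, 52, 80, 127, 141.
Linear molecule, 5 cuts → 6 fragments:
  1–39 → 39 bp
  40–52 → 13 bp
  53–80 → 28 bp
  81–127 → 47 bp
  128–141 → 14 bp
  142–146 → 5 bp
Sorted largest to smallest: 47, 39, 28, 14, 13, 5 bp.

47, 39, 28, 14, 13, 5 bp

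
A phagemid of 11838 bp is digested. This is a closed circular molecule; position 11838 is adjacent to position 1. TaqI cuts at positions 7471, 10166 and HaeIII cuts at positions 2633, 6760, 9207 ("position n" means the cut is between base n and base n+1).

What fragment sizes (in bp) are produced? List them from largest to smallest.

4305, 4127, 1736, 959, 711 bp

Combined cut positions (sorted): 2633, 6760, 7471, 9207, 10166.
Circular molecule, 5 cuts → 5 fragments:
  6760 − 2633 = 4127 bp
  7471 − 6760 = 711 bp
  9207 − 7471 = 1736 bp
  10166 − 9207 = 959 bp
  wrap: 11838 − 10166 + 2633 = 4305 bp
Sorted largest to smallest: 4305, 4127, 1736, 959, 711 bp.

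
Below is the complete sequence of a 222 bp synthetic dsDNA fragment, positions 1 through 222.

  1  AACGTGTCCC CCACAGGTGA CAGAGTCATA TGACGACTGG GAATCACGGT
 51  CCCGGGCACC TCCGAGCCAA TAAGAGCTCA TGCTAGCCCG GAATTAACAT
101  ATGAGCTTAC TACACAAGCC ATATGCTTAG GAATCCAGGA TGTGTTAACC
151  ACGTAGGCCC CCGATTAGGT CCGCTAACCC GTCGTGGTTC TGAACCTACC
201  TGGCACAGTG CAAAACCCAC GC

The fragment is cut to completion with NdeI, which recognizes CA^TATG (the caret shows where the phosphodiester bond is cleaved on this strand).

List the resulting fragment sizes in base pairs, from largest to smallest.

101, 71, 28, 22 bp

NdeI sites (CATATG) start at positions 27, 98, 120.
NdeI cuts after base 2 of each site, so after positions 28, 99, 121.
Linear molecule, 3 cuts → 4 fragments:
  1–28 → 28 bp
  29–99 → 71 bp
  100–121 → 22 bp
  122–222 → 101 bp
Sorted largest to smallest: 101, 71, 28, 22 bp.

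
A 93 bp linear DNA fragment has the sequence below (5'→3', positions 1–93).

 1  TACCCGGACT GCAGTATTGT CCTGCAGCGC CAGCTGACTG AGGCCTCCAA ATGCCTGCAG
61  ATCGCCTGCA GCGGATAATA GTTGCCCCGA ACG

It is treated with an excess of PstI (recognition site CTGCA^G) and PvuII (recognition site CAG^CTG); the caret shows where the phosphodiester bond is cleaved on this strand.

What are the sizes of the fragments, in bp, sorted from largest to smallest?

26, 23, 13, 13, 11, 7 bp

PstI sites (CTGCAG) start at positions 9, 22, 55, 66.
PstI cuts after base 5 of each site (before the last base), so after positions 13, 26, 59, 70.
The PvuII site (CAGCTG) starts at position 31.
PvuII cuts after base 3 of each site, so after position 33.
Combined cut positions: 13, 26, 33, 59, 70.
Linear molecule, 5 cuts → 6 fragments:
  1–13 → 13 bp
  14–26 → 13 bp
  27–33 → 7 bp
  34–59 → 26 bp
  60–70 → 11 bp
  71–93 → 23 bp
Sorted largest to smallest: 26, 23, 13, 13, 11, 7 bp.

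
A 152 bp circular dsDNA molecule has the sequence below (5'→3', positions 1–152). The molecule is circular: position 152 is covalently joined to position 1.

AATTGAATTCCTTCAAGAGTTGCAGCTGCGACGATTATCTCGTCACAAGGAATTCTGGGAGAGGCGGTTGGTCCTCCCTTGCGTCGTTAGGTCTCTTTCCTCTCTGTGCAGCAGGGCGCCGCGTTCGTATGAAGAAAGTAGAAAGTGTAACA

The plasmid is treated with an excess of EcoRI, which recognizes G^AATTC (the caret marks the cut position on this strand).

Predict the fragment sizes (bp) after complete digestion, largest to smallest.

107, 45 bp

EcoRI sites (GAATTC) start at positions 5, 50.
EcoRI cuts after the first base of each site, so after positions 5, 50.
Circular molecule, 2 cuts → 2 fragments:
  6–50 → 45 bp
  51–152 then 1–5 → 102 + 5 = 107 bp
Sorted largest to smallest: 107, 45 bp.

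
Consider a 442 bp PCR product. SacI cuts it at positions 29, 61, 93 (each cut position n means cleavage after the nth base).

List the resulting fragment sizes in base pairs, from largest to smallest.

349, 32, 32, 29 bp

Linear molecule, 3 cuts → 4 fragments:
  29 − 0 = 29 bp
  61 − 29 = 32 bp
  93 − 61 = 32 bp
  442 − 93 = 349 bp
Sorted largest to smallest: 349, 32, 32, 29 bp.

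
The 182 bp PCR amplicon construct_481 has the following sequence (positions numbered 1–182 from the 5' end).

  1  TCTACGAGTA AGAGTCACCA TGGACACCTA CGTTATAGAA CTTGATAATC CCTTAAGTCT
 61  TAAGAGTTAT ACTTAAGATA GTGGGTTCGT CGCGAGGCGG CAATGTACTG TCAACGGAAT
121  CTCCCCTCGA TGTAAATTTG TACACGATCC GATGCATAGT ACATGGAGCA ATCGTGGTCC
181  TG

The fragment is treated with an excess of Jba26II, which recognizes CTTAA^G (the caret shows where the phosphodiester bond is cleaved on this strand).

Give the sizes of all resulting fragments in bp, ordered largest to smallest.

106, 56, 13, 7 bp

Jba26II sites (CTTAAG) start at positions 52, 59, 72.
Jba26II cuts after base 5 of each site (before the last base), so after positions 56, 63, 76.
Linear molecule, 3 cuts → 4 fragments:
  1–56 → 56 bp
  57–63 → 7 bp
  64–76 → 13 bp
  77–182 → 106 bp
Sorted largest to smallest: 106, 56, 13, 7 bp.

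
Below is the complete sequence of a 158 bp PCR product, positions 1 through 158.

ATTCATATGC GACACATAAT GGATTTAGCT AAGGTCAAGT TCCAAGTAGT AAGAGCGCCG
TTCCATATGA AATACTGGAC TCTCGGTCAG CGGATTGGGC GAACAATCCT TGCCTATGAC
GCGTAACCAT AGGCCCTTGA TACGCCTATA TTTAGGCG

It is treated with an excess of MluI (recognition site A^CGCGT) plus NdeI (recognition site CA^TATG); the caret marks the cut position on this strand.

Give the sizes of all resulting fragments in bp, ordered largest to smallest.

60, 54, 39, 5 bp

The MluI site (ACGCGT) starts at position 119.
MluI cuts after the first base of each site, so after position 119.
NdeI sites (CATATG) start at positions 4, 64.
NdeI cuts after base 2 of each site, so after positions 5, 65.
Combined cut positions: 5, 65, 119.
Linear molecule, 3 cuts → 4 fragments:
  1–5 → 5 bp
  6–65 → 60 bp
  66–119 → 54 bp
  120–158 → 39 bp
Sorted largest to smallest: 60, 54, 39, 5 bp.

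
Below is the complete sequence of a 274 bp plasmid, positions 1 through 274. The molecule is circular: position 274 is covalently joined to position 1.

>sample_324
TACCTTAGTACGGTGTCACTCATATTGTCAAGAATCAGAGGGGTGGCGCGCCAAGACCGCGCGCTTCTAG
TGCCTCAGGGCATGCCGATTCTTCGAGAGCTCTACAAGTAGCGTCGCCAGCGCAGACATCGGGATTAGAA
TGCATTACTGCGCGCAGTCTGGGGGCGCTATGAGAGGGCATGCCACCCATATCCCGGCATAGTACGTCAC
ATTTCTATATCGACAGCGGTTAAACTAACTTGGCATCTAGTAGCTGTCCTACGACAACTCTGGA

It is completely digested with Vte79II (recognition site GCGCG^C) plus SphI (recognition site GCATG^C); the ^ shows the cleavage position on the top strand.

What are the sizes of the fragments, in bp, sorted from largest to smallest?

142, 70, 28, 21, 13 bp

Vte79II sites (GCGCGC) start at positions 46, 59, 150.
Vte79II cuts after base 5 of each site (before the last base), so after positions 50, 63, 154.
SphI sites (GCATGC) start at positions 80, 178.
SphI cuts after base 5 of each site (before the last base), so after positions 84, 182.
Combined cut positions: 50, 63, 84, 154, 182.
Circular molecule, 5 cuts → 5 fragments:
  51–63 → 13 bp
  64–84 → 21 bp
  85–154 → 70 bp
  155–182 → 28 bp
  183–274 then 1–50 → 92 + 50 = 142 bp
Sorted largest to smallest: 142, 70, 28, 21, 13 bp.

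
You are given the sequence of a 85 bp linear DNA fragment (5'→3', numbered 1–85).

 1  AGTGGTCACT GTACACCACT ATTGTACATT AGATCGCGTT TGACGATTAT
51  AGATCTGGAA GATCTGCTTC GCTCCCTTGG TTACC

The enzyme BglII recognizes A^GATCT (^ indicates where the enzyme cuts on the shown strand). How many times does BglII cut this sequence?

AGATCT occurs starting at positions 51, 60.
BglII cuts at 2 sites.

2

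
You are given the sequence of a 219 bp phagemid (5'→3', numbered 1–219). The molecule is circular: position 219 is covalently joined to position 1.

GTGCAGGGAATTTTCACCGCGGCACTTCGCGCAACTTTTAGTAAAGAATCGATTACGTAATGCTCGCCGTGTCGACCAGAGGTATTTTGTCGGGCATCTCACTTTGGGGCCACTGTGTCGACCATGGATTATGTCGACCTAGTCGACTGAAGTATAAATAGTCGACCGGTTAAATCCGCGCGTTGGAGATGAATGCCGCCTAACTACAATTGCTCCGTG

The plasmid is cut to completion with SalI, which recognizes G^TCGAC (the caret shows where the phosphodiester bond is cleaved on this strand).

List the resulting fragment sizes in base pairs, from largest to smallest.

129, 46, 19, 16, 9 bp

SalI sites (GTCGAC) start at positions 71, 117, 133, 142, 161.
SalI cuts after the first base of each site, so after positions 71, 117, 133, 142, 161.
Circular molecule, 5 cuts → 5 fragments:
  72–117 → 46 bp
  118–133 → 16 bp
  134–142 → 9 bp
  143–161 → 19 bp
  162–219 then 1–71 → 58 + 71 = 129 bp
Sorted largest to smallest: 129, 46, 19, 16, 9 bp.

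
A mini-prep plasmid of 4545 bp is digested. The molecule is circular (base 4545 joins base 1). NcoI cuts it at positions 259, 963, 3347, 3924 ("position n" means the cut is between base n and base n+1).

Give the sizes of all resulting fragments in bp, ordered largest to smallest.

Circular molecule, 4 cuts → 4 fragments:
  963 − 259 = 704 bp
  3347 − 963 = 2384 bp
  3924 − 3347 = 577 bp
  wrap: 4545 − 3924 + 259 = 880 bp
Sorted largest to smallest: 2384, 880, 704, 577 bp.

2384, 880, 704, 577 bp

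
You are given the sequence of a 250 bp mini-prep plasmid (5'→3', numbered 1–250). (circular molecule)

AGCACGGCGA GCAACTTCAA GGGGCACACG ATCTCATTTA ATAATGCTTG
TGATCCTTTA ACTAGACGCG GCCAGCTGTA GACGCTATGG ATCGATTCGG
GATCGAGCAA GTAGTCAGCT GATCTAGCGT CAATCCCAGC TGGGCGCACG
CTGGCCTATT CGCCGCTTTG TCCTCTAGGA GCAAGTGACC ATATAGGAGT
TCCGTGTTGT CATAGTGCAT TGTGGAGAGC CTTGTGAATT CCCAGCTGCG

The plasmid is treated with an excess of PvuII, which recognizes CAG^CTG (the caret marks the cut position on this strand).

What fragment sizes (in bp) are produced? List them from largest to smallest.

PvuII sites (CAGCTG) start at positions 73, 116, 137, 243.
PvuII cuts after base 3 of each site, so after positions 75, 118, 139, 245.
Circular molecule, 4 cuts → 4 fragments:
  76–118 → 43 bp
  119–139 → 21 bp
  140–245 → 106 bp
  246–250 then 1–75 → 5 + 75 = 80 bp
Sorted largest to smallest: 106, 80, 43, 21 bp.

106, 80, 43, 21 bp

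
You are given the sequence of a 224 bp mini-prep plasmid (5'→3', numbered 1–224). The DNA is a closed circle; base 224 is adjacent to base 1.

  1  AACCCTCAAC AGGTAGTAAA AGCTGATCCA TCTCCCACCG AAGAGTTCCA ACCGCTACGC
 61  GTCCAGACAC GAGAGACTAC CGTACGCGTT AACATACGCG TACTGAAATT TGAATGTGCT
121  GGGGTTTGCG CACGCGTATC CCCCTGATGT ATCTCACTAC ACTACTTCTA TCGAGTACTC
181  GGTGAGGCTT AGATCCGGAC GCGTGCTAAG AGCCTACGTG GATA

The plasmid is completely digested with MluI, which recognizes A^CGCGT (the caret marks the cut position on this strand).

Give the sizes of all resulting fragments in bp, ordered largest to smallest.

MluI sites (ACGCGT) start at positions 57, 84, 96, 132, 199.
MluI cuts after the first base of each site, so after positions 57, 84, 96, 132, 199.
Circular molecule, 5 cuts → 5 fragments:
  58–84 → 27 bp
  85–96 → 12 bp
  97–132 → 36 bp
  133–199 → 67 bp
  200–224 then 1–57 → 25 + 57 = 82 bp
Sorted largest to smallest: 82, 67, 36, 27, 12 bp.

82, 67, 36, 27, 12 bp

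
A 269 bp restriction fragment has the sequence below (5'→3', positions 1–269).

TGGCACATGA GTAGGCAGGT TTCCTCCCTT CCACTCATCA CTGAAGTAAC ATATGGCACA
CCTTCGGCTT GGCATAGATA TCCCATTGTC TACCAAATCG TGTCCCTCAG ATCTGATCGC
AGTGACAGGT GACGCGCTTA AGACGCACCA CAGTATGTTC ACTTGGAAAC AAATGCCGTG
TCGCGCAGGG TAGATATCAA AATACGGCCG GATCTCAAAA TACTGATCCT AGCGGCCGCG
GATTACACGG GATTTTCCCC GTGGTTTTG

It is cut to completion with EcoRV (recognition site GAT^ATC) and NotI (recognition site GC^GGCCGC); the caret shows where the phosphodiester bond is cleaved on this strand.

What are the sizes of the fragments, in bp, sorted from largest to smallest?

EcoRV sites (GATATC) start at positions 77, 193.
EcoRV cuts after base 3 of each site, so after positions 79, 195.
The NotI site (GCGGCCGC) starts at position 232.
NotI cuts after base 2 of each site, so after position 233.
Combined cut positions: 79, 195, 233.
Linear molecule, 3 cuts → 4 fragments:
  1–79 → 79 bp
  80–195 → 116 bp
  196–233 → 38 bp
  234–269 → 36 bp
Sorted largest to smallest: 116, 79, 38, 36 bp.

116, 79, 38, 36 bp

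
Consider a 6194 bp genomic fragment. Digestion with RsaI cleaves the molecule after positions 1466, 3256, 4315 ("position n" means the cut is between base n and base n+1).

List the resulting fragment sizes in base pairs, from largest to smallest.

Linear molecule, 3 cuts → 4 fragments:
  1466 − 0 = 1466 bp
  3256 − 1466 = 1790 bp
  4315 − 3256 = 1059 bp
  6194 − 4315 = 1879 bp
Sorted largest to smallest: 1879, 1790, 1466, 1059 bp.

1879, 1790, 1466, 1059 bp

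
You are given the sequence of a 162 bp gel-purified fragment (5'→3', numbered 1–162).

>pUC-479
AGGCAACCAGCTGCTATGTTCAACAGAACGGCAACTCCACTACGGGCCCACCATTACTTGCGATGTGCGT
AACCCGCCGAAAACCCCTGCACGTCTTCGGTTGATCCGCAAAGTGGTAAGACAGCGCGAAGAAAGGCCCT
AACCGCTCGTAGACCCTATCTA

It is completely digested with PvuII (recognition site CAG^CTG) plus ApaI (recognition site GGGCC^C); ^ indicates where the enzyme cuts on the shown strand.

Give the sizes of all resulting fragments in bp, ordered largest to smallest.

114, 38, 10 bp

The PvuII site (CAGCTG) starts at position 8.
PvuII cuts after base 3 of each site, so after position 10.
The ApaI site (GGGCCC) starts at position 44.
ApaI cuts after base 5 of each site (before the last base), so after position 48.
Combined cut positions: 10, 48.
Linear molecule, 2 cuts → 3 fragments:
  1–10 → 10 bp
  11–48 → 38 bp
  49–162 → 114 bp
Sorted largest to smallest: 114, 38, 10 bp.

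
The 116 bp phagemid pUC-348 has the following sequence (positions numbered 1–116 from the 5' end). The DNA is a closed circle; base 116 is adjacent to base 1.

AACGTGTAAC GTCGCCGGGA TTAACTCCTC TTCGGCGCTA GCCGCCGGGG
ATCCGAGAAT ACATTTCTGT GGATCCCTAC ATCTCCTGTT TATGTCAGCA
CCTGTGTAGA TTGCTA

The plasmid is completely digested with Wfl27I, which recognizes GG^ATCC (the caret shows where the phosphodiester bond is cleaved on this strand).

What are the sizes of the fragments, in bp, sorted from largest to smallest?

94, 22 bp

Wfl27I sites (GGATCC) start at positions 49, 71.
Wfl27I cuts after base 2 of each site, so after positions 50, 72.
Circular molecule, 2 cuts → 2 fragments:
  51–72 → 22 bp
  73–116 then 1–50 → 44 + 50 = 94 bp
Sorted largest to smallest: 94, 22 bp.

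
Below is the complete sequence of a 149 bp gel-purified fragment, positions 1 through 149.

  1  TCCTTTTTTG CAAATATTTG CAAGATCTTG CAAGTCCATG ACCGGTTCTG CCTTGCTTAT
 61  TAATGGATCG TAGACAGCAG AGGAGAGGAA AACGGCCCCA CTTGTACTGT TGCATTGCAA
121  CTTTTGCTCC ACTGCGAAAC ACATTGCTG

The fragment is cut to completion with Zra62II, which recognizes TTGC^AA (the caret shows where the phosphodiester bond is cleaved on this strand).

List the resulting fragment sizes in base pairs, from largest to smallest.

Zra62II sites (TTGCAA) start at positions 8, 18, 28, 115.
Zra62II cuts after base 4 of each site, so after positions 11, 21, 31, 118.
Linear molecule, 4 cuts → 5 fragments:
  1–11 → 11 bp
  12–21 → 10 bp
  22–31 → 10 bp
  32–118 → 87 bp
  119–149 → 31 bp
Sorted largest to smallest: 87, 31, 11, 10, 10 bp.

87, 31, 11, 10, 10 bp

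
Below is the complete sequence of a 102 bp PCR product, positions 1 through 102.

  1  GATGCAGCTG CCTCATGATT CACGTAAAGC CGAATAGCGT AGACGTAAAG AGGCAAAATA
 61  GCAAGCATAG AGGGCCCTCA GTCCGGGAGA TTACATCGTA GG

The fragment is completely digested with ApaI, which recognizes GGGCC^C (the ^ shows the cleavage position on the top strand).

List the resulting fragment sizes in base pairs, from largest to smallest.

76, 26 bp

The ApaI site (GGGCCC) starts at position 72.
ApaI cuts after base 5 of each site (before the last base), so after position 76.
Linear molecule, 1 cut → 2 fragments:
  1–76 → 76 bp
  77–102 → 26 bp
Sorted largest to smallest: 76, 26 bp.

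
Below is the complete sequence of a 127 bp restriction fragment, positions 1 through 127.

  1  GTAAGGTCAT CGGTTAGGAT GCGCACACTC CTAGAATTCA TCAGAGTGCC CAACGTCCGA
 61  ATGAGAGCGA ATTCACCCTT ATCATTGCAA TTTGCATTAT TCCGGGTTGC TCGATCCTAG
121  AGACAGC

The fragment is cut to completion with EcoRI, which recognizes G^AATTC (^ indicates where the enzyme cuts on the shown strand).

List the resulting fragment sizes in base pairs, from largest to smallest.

EcoRI sites (GAATTC) start at positions 34, 69.
EcoRI cuts after the first base of each site, so after positions 34, 69.
Linear molecule, 2 cuts → 3 fragments:
  1–34 → 34 bp
  35–69 → 35 bp
  70–127 → 58 bp
Sorted largest to smallest: 58, 35, 34 bp.

58, 35, 34 bp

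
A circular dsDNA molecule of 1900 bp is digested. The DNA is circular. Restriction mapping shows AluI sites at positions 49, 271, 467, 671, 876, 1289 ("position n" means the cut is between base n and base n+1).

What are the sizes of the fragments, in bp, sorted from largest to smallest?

Circular molecule, 6 cuts → 6 fragments:
  271 − 49 = 222 bp
  467 − 271 = 196 bp
  671 − 467 = 204 bp
  876 − 671 = 205 bp
  1289 − 876 = 413 bp
  wrap: 1900 − 1289 + 49 = 660 bp
Sorted largest to smallest: 660, 413, 222, 205, 204, 196 bp.

660, 413, 222, 205, 204, 196 bp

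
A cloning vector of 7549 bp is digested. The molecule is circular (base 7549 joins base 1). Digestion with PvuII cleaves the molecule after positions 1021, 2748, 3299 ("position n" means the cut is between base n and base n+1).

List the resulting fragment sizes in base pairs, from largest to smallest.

5271, 1727, 551 bp

Circular molecule, 3 cuts → 3 fragments:
  2748 − 1021 = 1727 bp
  3299 − 2748 = 551 bp
  wrap: 7549 − 3299 + 1021 = 5271 bp
Sorted largest to smallest: 5271, 1727, 551 bp.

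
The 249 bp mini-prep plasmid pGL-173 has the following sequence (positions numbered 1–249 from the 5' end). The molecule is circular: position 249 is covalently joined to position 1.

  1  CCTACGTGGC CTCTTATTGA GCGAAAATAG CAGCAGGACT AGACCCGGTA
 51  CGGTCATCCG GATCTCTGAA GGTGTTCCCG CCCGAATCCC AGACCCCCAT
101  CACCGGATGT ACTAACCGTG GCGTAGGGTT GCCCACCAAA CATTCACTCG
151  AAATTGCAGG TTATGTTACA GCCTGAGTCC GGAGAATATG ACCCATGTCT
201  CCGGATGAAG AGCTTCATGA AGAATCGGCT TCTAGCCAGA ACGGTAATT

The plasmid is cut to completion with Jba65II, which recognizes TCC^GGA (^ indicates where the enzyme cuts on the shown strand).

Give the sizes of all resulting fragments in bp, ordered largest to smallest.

121, 106, 22 bp

Jba65II sites (TCCGGA) start at positions 57, 178, 200.
Jba65II cuts after base 3 of each site, so after positions 59, 180, 202.
Circular molecule, 3 cuts → 3 fragments:
  60–180 → 121 bp
  181–202 → 22 bp
  203–249 then 1–59 → 47 + 59 = 106 bp
Sorted largest to smallest: 121, 106, 22 bp.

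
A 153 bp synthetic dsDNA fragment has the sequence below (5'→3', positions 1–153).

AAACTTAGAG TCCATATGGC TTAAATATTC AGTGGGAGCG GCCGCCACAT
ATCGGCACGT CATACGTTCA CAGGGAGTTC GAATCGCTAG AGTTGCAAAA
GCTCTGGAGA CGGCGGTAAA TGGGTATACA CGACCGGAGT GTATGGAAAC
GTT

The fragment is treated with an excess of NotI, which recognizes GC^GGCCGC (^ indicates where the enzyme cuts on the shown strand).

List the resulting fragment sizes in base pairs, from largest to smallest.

The NotI site (GCGGCCGC) starts at position 38.
NotI cuts after base 2 of each site, so after position 39.
Linear molecule, 1 cut → 2 fragments:
  1–39 → 39 bp
  40–153 → 114 bp
Sorted largest to smallest: 114, 39 bp.

114, 39 bp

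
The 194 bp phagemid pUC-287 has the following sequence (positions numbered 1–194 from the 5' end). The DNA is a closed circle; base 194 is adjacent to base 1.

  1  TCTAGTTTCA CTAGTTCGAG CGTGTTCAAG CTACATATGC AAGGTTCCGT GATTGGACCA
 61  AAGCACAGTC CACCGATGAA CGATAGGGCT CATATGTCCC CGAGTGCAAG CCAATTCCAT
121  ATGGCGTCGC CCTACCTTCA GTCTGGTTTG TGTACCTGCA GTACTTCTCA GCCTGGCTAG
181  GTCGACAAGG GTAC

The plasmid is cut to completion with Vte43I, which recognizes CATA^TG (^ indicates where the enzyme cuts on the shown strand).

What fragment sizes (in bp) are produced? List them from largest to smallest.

110, 57, 27 bp

Vte43I sites (CATATG) start at positions 34, 91, 118.
Vte43I cuts after base 4 of each site, so after positions 37, 94, 121.
Circular molecule, 3 cuts → 3 fragments:
  38–94 → 57 bp
  95–121 → 27 bp
  122–194 then 1–37 → 73 + 37 = 110 bp
Sorted largest to smallest: 110, 57, 27 bp.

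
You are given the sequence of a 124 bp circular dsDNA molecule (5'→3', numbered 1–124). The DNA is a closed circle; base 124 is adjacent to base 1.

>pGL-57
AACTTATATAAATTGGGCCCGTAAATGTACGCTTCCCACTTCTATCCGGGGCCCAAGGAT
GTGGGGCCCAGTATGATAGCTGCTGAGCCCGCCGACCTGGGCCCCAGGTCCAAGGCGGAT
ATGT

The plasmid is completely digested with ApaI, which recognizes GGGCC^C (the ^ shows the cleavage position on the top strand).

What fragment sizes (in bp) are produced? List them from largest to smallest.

40, 35, 34, 15 bp

ApaI sites (GGGCCC) start at positions 15, 49, 64, 99.
ApaI cuts after base 5 of each site (before the last base), so after positions 19, 53, 68, 103.
Circular molecule, 4 cuts → 4 fragments:
  20–53 → 34 bp
  54–68 → 15 bp
  69–103 → 35 bp
  104–124 then 1–19 → 21 + 19 = 40 bp
Sorted largest to smallest: 40, 35, 34, 15 bp.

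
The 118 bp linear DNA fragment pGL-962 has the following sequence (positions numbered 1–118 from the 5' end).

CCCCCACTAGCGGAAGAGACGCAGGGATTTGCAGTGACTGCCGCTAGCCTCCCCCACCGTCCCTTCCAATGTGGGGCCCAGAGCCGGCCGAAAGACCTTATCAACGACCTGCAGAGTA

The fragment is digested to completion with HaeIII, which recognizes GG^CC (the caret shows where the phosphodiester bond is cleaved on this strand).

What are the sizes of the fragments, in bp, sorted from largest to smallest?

HaeIII sites (GGCC) start at positions 75, 86.
HaeIII cuts after base 2 of each site, so after positions 76, 87.
Linear molecule, 2 cuts → 3 fragments:
  1–76 → 76 bp
  77–87 → 11 bp
  88–118 → 31 bp
Sorted largest to smallest: 76, 31, 11 bp.

76, 31, 11 bp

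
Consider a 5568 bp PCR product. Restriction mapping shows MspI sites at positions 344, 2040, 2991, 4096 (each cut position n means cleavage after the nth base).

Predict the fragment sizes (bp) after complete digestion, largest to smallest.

Linear molecule, 4 cuts → 5 fragments:
  344 − 0 = 344 bp
  2040 − 344 = 1696 bp
  2991 − 2040 = 951 bp
  4096 − 2991 = 1105 bp
  5568 − 4096 = 1472 bp
Sorted largest to smallest: 1696, 1472, 1105, 951, 344 bp.

1696, 1472, 1105, 951, 344 bp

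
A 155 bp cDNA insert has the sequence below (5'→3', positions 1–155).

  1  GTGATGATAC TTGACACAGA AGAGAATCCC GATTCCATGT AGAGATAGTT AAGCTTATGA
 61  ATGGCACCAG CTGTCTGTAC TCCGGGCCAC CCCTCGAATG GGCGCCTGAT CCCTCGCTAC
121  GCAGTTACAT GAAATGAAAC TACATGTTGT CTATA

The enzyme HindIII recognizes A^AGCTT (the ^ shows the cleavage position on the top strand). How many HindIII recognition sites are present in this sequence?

AAGCTT occurs starting at position 51.
HindIII cuts at 1 site.

1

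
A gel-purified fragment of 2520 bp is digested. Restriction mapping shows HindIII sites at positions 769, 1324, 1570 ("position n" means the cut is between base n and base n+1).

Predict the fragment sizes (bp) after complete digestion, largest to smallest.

950, 769, 555, 246 bp

Linear molecule, 3 cuts → 4 fragments:
  769 − 0 = 769 bp
  1324 − 769 = 555 bp
  1570 − 1324 = 246 bp
  2520 − 1570 = 950 bp
Sorted largest to smallest: 950, 769, 555, 246 bp.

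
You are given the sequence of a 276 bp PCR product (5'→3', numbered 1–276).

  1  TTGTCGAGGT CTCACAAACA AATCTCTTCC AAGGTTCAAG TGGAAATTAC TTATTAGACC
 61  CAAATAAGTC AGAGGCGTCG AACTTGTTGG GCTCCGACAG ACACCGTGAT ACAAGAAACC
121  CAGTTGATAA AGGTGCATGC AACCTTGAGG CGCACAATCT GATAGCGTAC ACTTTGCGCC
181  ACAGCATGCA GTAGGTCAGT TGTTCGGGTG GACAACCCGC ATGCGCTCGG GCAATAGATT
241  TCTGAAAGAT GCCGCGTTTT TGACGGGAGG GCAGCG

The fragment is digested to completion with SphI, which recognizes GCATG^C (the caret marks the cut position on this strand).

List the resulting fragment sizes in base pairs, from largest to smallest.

SphI sites (GCATGC) start at positions 135, 184, 219.
SphI cuts after base 5 of each site (before the last base), so after positions 139, 188, 223.
Linear molecule, 3 cuts → 4 fragments:
  1–139 → 139 bp
  140–188 → 49 bp
  189–223 → 35 bp
  224–276 → 53 bp
Sorted largest to smallest: 139, 53, 49, 35 bp.

139, 53, 49, 35 bp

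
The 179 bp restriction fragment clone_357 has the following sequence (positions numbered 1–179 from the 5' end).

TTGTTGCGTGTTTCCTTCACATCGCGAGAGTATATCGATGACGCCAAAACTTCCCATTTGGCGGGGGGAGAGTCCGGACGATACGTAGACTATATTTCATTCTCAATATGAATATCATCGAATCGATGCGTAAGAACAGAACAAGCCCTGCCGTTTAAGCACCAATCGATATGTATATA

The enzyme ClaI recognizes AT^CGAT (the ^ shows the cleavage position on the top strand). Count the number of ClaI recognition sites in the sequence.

3

ATCGAT occurs starting at positions 34, 122, 165.
ClaI cuts at 3 sites.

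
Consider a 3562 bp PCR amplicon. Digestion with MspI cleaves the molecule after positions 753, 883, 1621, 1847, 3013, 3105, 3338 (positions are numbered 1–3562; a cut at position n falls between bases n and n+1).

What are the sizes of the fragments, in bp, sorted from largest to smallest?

1166, 753, 738, 233, 226, 224, 130, 92 bp

Linear molecule, 7 cuts → 8 fragments:
  753 − 0 = 753 bp
  883 − 753 = 130 bp
  1621 − 883 = 738 bp
  1847 − 1621 = 226 bp
  3013 − 1847 = 1166 bp
  3105 − 3013 = 92 bp
  3338 − 3105 = 233 bp
  3562 − 3338 = 224 bp
Sorted largest to smallest: 1166, 753, 738, 233, 226, 224, 130, 92 bp.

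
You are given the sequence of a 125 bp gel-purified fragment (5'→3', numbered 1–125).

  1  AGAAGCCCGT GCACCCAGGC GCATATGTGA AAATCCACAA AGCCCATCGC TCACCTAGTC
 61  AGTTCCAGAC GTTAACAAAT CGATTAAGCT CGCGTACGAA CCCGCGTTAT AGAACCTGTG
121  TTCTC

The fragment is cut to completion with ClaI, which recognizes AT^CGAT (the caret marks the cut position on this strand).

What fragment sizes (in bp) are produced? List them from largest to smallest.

80, 45 bp

The ClaI site (ATCGAT) starts at position 79.
ClaI cuts after base 2 of each site, so after position 80.
Linear molecule, 1 cut → 2 fragments:
  1–80 → 80 bp
  81–125 → 45 bp
Sorted largest to smallest: 80, 45 bp.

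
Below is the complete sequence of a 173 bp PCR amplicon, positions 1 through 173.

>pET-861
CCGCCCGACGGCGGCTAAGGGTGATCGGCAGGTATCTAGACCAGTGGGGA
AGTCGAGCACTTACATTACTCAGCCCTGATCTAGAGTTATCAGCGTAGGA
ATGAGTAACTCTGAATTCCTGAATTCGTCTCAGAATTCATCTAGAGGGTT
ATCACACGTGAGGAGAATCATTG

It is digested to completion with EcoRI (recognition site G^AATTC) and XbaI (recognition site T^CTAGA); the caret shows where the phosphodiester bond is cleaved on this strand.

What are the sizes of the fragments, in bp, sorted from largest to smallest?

45, 35, 33, 33, 12, 8, 7 bp

EcoRI sites (GAATTC) start at positions 113, 121, 133.
EcoRI cuts after the first base of each site, so after positions 113, 121, 133.
XbaI sites (TCTAGA) start at positions 35, 80, 140.
XbaI cuts after the first base of each site, so after positions 35, 80, 140.
Combined cut positions: 35, 80, 113, 121, 133, 140.
Linear molecule, 6 cuts → 7 fragments:
  1–35 → 35 bp
  36–80 → 45 bp
  81–113 → 33 bp
  114–121 → 8 bp
  122–133 → 12 bp
  134–140 → 7 bp
  141–173 → 33 bp
Sorted largest to smallest: 45, 35, 33, 33, 12, 8, 7 bp.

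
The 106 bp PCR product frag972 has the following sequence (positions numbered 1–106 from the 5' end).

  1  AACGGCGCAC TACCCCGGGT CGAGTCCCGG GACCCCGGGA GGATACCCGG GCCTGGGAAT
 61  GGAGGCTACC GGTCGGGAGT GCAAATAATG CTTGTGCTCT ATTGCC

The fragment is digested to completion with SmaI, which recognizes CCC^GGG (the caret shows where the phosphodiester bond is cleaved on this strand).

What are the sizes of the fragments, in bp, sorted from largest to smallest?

58, 16, 12, 12, 8 bp

SmaI sites (CCCGGG) start at positions 14, 26, 34, 46.
SmaI cuts after base 3 of each site, so after positions 16, 28, 36, 48.
Linear molecule, 4 cuts → 5 fragments:
  1–16 → 16 bp
  17–28 → 12 bp
  29–36 → 8 bp
  37–48 → 12 bp
  49–106 → 58 bp
Sorted largest to smallest: 58, 16, 12, 12, 8 bp.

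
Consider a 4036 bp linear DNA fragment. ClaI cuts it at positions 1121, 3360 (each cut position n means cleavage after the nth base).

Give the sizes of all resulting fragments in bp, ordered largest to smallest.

2239, 1121, 676 bp

Linear molecule, 2 cuts → 3 fragments:
  1121 − 0 = 1121 bp
  3360 − 1121 = 2239 bp
  4036 − 3360 = 676 bp
Sorted largest to smallest: 2239, 1121, 676 bp.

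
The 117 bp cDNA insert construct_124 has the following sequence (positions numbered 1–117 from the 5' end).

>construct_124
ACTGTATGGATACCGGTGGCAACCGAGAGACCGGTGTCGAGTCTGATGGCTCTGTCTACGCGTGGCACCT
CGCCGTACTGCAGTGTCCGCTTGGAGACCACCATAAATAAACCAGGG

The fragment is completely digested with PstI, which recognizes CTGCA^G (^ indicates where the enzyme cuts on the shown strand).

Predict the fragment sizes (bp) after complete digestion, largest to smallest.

82, 35 bp

The PstI site (CTGCAG) starts at position 78.
PstI cuts after base 5 of each site (before the last base), so after position 82.
Linear molecule, 1 cut → 2 fragments:
  1–82 → 82 bp
  83–117 → 35 bp
Sorted largest to smallest: 82, 35 bp.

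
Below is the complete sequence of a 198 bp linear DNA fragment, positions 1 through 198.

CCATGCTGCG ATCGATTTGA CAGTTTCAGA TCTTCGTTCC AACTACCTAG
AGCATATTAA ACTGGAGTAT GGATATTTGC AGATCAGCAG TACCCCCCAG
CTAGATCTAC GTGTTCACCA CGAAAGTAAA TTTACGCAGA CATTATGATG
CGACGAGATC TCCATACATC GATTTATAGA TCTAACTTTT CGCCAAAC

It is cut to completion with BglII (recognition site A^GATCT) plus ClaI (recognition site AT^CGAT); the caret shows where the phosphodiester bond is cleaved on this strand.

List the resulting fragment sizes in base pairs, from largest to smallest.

75, 53, 20, 16, 13, 12, 9 bp

BglII sites (AGATCT) start at positions 28, 103, 156, 178.
BglII cuts after the first base of each site, so after positions 28, 103, 156, 178.
ClaI sites (ATCGAT) start at positions 11, 168.
ClaI cuts after base 2 of each site, so after positions 12, 169.
Combined cut positions: 12, 28, 103, 156, 169, 178.
Linear molecule, 6 cuts → 7 fragments:
  1–12 → 12 bp
  13–28 → 16 bp
  29–103 → 75 bp
  104–156 → 53 bp
  157–169 → 13 bp
  170–178 → 9 bp
  179–198 → 20 bp
Sorted largest to smallest: 75, 53, 20, 16, 13, 12, 9 bp.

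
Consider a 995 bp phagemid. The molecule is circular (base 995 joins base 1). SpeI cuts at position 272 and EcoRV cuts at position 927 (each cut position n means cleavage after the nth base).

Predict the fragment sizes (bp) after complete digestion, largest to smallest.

655, 340 bp

Combined cut positions (sorted): 272, 927.
Circular molecule, 2 cuts → 2 fragments:
  927 − 272 = 655 bp
  wrap: 995 − 927 + 272 = 340 bp
Sorted largest to smallest: 655, 340 bp.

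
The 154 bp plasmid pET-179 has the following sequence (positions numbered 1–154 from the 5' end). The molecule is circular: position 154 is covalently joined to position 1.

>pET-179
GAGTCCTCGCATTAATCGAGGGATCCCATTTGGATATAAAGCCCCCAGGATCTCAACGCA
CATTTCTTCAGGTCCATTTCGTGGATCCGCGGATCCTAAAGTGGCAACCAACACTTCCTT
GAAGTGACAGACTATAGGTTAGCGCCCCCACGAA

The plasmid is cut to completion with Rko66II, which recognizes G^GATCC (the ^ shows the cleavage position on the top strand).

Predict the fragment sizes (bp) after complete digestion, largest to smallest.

Rko66II sites (GGATCC) start at positions 21, 83, 91.
Rko66II cuts after the first base of each site, so after positions 21, 83, 91.
Circular molecule, 3 cuts → 3 fragments:
  22–83 → 62 bp
  84–91 → 8 bp
  92–154 then 1–21 → 63 + 21 = 84 bp
Sorted largest to smallest: 84, 62, 8 bp.

84, 62, 8 bp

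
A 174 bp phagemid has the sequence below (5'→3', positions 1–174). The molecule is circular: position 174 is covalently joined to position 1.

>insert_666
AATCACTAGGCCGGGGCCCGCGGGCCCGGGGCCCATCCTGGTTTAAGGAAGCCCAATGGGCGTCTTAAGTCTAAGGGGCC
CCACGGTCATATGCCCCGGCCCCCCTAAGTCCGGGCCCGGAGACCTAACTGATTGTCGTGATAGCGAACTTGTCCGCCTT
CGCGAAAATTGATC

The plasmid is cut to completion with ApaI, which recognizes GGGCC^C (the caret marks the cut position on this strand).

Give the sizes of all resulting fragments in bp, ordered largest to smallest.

ApaI sites (GGGCCC) start at positions 14, 22, 29, 76, 113.
ApaI cuts after base 5 of each site (before the last base), so after positions 18, 26, 33, 80, 117.
Circular molecule, 5 cuts → 5 fragments:
  19–26 → 8 bp
  27–33 → 7 bp
  34–80 → 47 bp
  81–117 → 37 bp
  118–174 then 1–18 → 57 + 18 = 75 bp
Sorted largest to smallest: 75, 47, 37, 8, 7 bp.

75, 47, 37, 8, 7 bp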